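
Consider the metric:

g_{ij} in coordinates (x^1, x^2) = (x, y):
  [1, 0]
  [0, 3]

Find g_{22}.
With x^1 = x, x^2 = y, g_{22} = g_{yy} is the row-2, column-2 entry of the matrix.
g_{22} = 3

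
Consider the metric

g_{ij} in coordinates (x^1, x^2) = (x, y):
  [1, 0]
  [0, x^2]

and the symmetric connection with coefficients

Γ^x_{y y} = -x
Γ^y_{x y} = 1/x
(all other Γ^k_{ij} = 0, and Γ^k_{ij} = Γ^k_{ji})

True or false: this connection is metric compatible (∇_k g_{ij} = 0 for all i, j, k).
Using ∇_k g_{ij} = ∂_k g_{ij} - Γ^m_{ki} g_{mj} - Γ^m_{kj} g_{im}:
e.g. ∇_x g_{yy} = (2*x) - (x) - (x) = 0
Every component ∇_k g_{ij} vanishes: the connection is metric compatible.
True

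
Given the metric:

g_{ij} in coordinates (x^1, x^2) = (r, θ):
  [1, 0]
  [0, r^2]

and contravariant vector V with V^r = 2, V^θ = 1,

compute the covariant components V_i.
V_i = g_{ij} V^j:
V_r = (1)(2) + (0)(1) = 2
V_θ = (0)(2) + (r^2)(1) = r^2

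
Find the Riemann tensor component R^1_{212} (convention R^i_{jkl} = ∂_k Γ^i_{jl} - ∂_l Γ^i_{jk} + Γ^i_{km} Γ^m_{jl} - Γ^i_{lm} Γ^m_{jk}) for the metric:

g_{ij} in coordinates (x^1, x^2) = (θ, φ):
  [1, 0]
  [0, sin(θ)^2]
Non-zero Christoffel symbols (Γ^k_{ij} = Γ^k_{ji}):
Γ^θ_{φ φ} = -sin(2*θ)/2
Γ^φ_{θ φ} = 1/tan(θ)
R^θ_{φ θ φ} = ∂_θ Γ^θ_{φ φ} - ∂_φ Γ^θ_{φ θ} + Γ^θ_{θ m} Γ^m_{φ φ} - Γ^θ_{φ m} Γ^m_{φ θ}
  = (-cos(2*θ)) - (0) + (0) - (-cos(θ)^2) = sin(θ)^2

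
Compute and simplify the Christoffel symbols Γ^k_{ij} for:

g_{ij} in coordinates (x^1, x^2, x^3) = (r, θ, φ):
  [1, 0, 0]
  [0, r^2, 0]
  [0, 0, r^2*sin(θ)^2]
Using Γ^k_{ij} = (1/2) g^{km} (∂_i g_{mj} + ∂_j g_{mi} - ∂_m g_{ij}); the metric is diagonal, so only the m = k term contributes.
Non-zero symbols (using the symmetry Γ^k_{ij} = Γ^k_{ji}):
Γ^r_{θ θ} = (1/2) g^{rr} (∂_θ g_{rθ} + ∂_θ g_{rθ} - ∂_r g_{θθ}) = (1/2)(1)((0) + (0) - (2*r)) = -r
Γ^r_{φ φ} = (1/2) g^{rr} (∂_φ g_{rφ} + ∂_φ g_{rφ} - ∂_r g_{φφ}) = (1/2)(1)((0) + (0) - (2*r*sin(θ)^2)) = -r*sin(θ)^2
Γ^θ_{r θ} = (1/2) g^{θθ} (∂_r g_{θθ} + ∂_θ g_{θr} - ∂_θ g_{rθ}) = (1/2)(1/r^2)((2*r) + (0) - (0)) = 1/r
Γ^θ_{φ φ} = (1/2) g^{θθ} (∂_φ g_{θφ} + ∂_φ g_{θφ} - ∂_θ g_{φφ}) = (1/2)(1/r^2)((0) + (0) - (r^2*sin(2*θ))) = -sin(2*θ)/2
Γ^φ_{r φ} = (1/2) g^{φφ} (∂_r g_{φφ} + ∂_φ g_{φr} - ∂_φ g_{rφ}) = (1/2)(1/(r^2*sin(θ)^2))((2*r*sin(θ)^2) + (0) - (0)) = 1/r
Γ^φ_{θ φ} = (1/2) g^{φφ} (∂_θ g_{φφ} + ∂_φ g_{φθ} - ∂_φ g_{θφ}) = (1/2)(1/(r^2*sin(θ)^2))((r^2*sin(2*θ)) + (0) - (0)) = 1/tan(θ)
All other Christoffel symbols are zero.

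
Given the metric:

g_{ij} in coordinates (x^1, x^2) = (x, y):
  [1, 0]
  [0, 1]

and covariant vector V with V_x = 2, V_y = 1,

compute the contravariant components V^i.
Inverse metric (diagonal): g^{xx} = 1, g^{yy} = 1
V^i = g^{ij} V_j:
V^x = (1)(2) + (0)(1) = 2
V^y = (0)(2) + (1)(1) = 1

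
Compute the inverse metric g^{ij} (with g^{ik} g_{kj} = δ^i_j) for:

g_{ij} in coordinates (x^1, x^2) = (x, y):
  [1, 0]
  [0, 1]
The metric is diagonal, so g^{ij} is diagonal with entries 1/g_{ii}: diag(1, 1).
g^{ij}:
  [1, 0]
  [0, 1]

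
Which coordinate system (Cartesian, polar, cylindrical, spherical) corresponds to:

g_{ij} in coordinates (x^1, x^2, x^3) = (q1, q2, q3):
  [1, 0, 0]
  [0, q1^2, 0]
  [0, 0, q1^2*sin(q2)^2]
The line element ds^2 = dq1^2 + q1^2 dq2^2 + q1^2 sin(q2)^2 dq3^2 is dr^2 + r^2 dθ^2 + r^2 sin(θ)^2 dφ^2 with q1 = r, q2 = θ, q3 = φ.
spherical coordinates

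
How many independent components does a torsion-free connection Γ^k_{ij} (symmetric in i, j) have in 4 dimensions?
Γ^k_{ij} has n choices for the upper index and n(n+1)/2 independent symmetric lower index pairs.
Total = 4 × 4×5/2 = 4 × 10 = 40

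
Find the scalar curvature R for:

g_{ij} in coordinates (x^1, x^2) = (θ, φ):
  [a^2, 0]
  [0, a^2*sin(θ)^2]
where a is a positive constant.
Non-zero Christoffel symbols (Γ^k_{ij} = Γ^k_{ji}):
Γ^θ_{φ φ} = -sin(2*θ)/2
Γ^φ_{θ φ} = 1/tan(θ)
Ricci tensor (R_{ij} = R^k_{ikj}): R_{θθ} = 1, R_{θφ} = 0, R_{φφ} = sin(θ)^2
Inverse metric: g^{θθ} = 1/a^2, g^{φφ} = 1/(a^2*sin(θ)^2)
R = g^{ij} R_{ij} = (1/a^2)(1) + (1/(a^2*sin(θ)^2))(sin(θ)^2) = 2/a^2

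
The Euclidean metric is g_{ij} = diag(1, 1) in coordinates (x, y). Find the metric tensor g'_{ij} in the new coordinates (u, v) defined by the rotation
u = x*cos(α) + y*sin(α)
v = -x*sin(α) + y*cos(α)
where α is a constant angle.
Invert the transformation: x = u*cos(α) - v*sin(α), y = u*sin(α) + v*cos(α)
g'_{ij} = (∂x^k/∂x'^i)(∂x^l/∂x'^j) g_{kl}; with g_{kl} = δ_{kl} this is Σ_k (∂x^k/∂x'^i)(∂x^k/∂x'^j).
Jacobian: ∂x/∂u = cos(α), ∂x/∂v = -sin(α), ∂y/∂u = sin(α), ∂y/∂v = cos(α)
g'_{uu} = (cos(α))(cos(α)) + (sin(α))(sin(α)) = 1
g'_{uv} = (cos(α))(-sin(α)) + (sin(α))(cos(α)) = 0
g'_{vv} = (-sin(α))(-sin(α)) + (cos(α))(cos(α)) = 1
g'_{ij} = diag(1, 1)
The Euclidean metric is invariant under rotations.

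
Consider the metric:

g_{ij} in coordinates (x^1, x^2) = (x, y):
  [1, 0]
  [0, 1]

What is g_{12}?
With x^1 = x, x^2 = y, g_{12} = g_{xy} is the row-1, column-2 entry of the matrix.
g_{12} = 0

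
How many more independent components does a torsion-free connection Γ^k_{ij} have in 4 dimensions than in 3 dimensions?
Independent components in n dimensions: n × n(n+1)/2 = n^2(n+1)/2.
4D: 4 × 10 = 40
3D: 3 × 6 = 18
Difference = 40 - 18 = 22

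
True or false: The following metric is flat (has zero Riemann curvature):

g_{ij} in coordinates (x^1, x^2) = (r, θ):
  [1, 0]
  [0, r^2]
Non-zero Christoffel symbols:
Γ^r_{θ θ} = -r
Γ^θ_{r θ} = 1/r
Ricci tensor: R_{rr} = 0, R_{rθ} = 0, R_{θθ} = 0
All R_{ij} vanish; in 2 dimensions the Riemann tensor is fully determined by the Ricci tensor, so R^i_{jkl} = 0: the metric is flat (curvilinear coordinates on flat space).
True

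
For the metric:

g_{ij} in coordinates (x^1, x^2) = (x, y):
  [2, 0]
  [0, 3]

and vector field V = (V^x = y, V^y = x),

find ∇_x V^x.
All Christoffel symbols are zero.
∇_x V^x = ∂_x V^x + Γ^x_{x j} V^j
  = (0) + (0)(y) + (0)(x)
  = 0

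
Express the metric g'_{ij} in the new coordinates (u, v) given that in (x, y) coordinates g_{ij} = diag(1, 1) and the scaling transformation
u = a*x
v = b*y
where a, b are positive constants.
Invert the transformation: x = u/a, y = v/b
g'_{ij} = (∂x^k/∂x'^i)(∂x^l/∂x'^j) g_{kl}; with g_{kl} = δ_{kl} this is Σ_k (∂x^k/∂x'^i)(∂x^k/∂x'^j).
Jacobian: ∂x/∂u = 1/a, ∂x/∂v = 0, ∂y/∂u = 0, ∂y/∂v = 1/b
g'_{uu} = (1/a)(1/a) + (0)(0) = 1/a^2
g'_{uv} = (1/a)(0) + (0)(1/b) = 0
g'_{vv} = (0)(0) + (1/b)(1/b) = 1/b^2
g'_{ij} = diag(1/a^2, 1/b^2)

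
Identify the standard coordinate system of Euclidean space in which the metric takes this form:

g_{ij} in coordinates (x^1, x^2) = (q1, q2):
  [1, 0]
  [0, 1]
All components are constant and the metric is the identity, i.e. orthonormal rectilinear coordinates.
Cartesian (2D) coordinates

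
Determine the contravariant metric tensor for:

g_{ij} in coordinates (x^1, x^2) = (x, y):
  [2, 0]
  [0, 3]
The metric is diagonal, so g^{ij} is diagonal with entries 1/g_{ii}: diag(1/2, 1/3).
g^{ij}:
  [1/2, 0]
  [0, 1/3]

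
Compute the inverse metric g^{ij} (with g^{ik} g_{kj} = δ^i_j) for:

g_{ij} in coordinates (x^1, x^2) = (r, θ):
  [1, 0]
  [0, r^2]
The metric is diagonal, so g^{ij} is diagonal with entries 1/g_{ii}: diag(1, 1/(r^2)).
g^{ij}:
  [1, 0]
  [0, 1/r^2]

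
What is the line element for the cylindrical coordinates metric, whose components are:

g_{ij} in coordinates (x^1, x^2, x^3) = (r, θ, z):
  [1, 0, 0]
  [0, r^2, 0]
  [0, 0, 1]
ds^2 = g_{ij} dx^i dx^j; only the non-zero components contribute.
ds^2 = dr^2 + r^2 dθ^2 + dz^2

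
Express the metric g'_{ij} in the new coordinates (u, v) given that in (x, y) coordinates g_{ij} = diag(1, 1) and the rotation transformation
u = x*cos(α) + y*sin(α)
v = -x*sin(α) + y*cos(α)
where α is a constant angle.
Invert the transformation: x = u*cos(α) - v*sin(α), y = u*sin(α) + v*cos(α)
g'_{ij} = (∂x^k/∂x'^i)(∂x^l/∂x'^j) g_{kl}; with g_{kl} = δ_{kl} this is Σ_k (∂x^k/∂x'^i)(∂x^k/∂x'^j).
Jacobian: ∂x/∂u = cos(α), ∂x/∂v = -sin(α), ∂y/∂u = sin(α), ∂y/∂v = cos(α)
g'_{uu} = (cos(α))(cos(α)) + (sin(α))(sin(α)) = 1
g'_{uv} = (cos(α))(-sin(α)) + (sin(α))(cos(α)) = 0
g'_{vv} = (-sin(α))(-sin(α)) + (cos(α))(cos(α)) = 1
g'_{ij} = diag(1, 1)
The Euclidean metric is invariant under rotations.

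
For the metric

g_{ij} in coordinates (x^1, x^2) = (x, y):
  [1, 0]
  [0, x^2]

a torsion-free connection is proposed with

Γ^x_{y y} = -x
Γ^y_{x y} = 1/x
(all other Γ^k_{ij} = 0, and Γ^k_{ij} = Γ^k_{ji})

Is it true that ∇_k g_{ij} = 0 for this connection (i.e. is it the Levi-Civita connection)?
Using ∇_k g_{ij} = ∂_k g_{ij} - Γ^m_{ki} g_{mj} - Γ^m_{kj} g_{im}:
e.g. ∇_x g_{yy} = (2*x) - (x) - (x) = 0
Every component ∇_k g_{ij} vanishes: the connection is metric compatible.
Yes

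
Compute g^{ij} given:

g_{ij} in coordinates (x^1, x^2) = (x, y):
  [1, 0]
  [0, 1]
The metric is diagonal, so g^{ij} is diagonal with entries 1/g_{ii}: diag(1, 1).
g^{ij}:
  [1, 0]
  [0, 1]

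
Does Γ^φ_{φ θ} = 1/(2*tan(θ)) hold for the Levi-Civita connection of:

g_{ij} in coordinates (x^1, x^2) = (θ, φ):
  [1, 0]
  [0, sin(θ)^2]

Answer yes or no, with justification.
Γ^φ_{φ θ} = (1/2) g^{φφ} (∂_φ g_{φθ} + ∂_θ g_{φφ} - ∂_φ g_{φθ}) = (1/2)(1/sin(θ)^2)((0) + (sin(2*θ)) - (0)) = 1/tan(θ)
This differs from the proposed value 1/(2*tan(θ)).
No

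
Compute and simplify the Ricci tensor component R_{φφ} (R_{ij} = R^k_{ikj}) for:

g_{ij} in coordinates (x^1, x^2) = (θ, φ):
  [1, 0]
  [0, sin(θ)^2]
Non-zero Christoffel symbols (Γ^k_{ij} = Γ^k_{ji}):
Γ^θ_{φ φ} = -sin(2*θ)/2
Γ^φ_{θ φ} = 1/tan(θ)
R^θ_{φ θ φ} = ∂_θ Γ^θ_{φ φ} - ∂_φ Γ^θ_{φ θ} + Γ^θ_{θ m} Γ^m_{φ φ} - Γ^θ_{φ m} Γ^m_{φ θ}
  = (-cos(2*θ)) - (0) + (0) - (-cos(θ)^2) = sin(θ)^2
R^φ_{φ φ φ} = 0 (a repeated index in an antisymmetric pair)
R_{φφ} = R^θ_{φ θ φ} + R^φ_{φ φ φ} = (sin(θ)^2) + (0) = sin(θ)^2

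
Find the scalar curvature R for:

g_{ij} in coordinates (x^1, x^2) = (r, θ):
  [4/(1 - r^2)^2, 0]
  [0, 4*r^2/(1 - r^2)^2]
Non-zero Christoffel symbols (Γ^k_{ij} = Γ^k_{ji}):
Γ^r_{r r} = 2*r/(1 - r^2)
Γ^r_{θ θ} = (r^3 + r)/(r^2 - 1)
Γ^θ_{r θ} = (-r^2 - 1)/(r^3 - r)
Ricci tensor (R_{ij} = R^k_{ikj}): R_{rr} = -4/(r^2 - 1)^2, R_{rθ} = 0, R_{θθ} = -4*r^2/(r^2 - 1)^2
Inverse metric: g^{rr} = (1 - r^2)^2/4, g^{θθ} = (1 - r^2)^2/(4*r^2)
R = g^{ij} R_{ij} = ((1 - r^2)^2/4)(-4/(r^2 - 1)^2) + ((1 - r^2)^2/(4*r^2))(-4*r^2/(r^2 - 1)^2) = -2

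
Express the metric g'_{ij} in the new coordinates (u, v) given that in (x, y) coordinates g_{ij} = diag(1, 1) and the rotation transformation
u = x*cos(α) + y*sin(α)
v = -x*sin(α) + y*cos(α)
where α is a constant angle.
Invert the transformation: x = u*cos(α) - v*sin(α), y = u*sin(α) + v*cos(α)
g'_{ij} = (∂x^k/∂x'^i)(∂x^l/∂x'^j) g_{kl}; with g_{kl} = δ_{kl} this is Σ_k (∂x^k/∂x'^i)(∂x^k/∂x'^j).
Jacobian: ∂x/∂u = cos(α), ∂x/∂v = -sin(α), ∂y/∂u = sin(α), ∂y/∂v = cos(α)
g'_{uu} = (cos(α))(cos(α)) + (sin(α))(sin(α)) = 1
g'_{uv} = (cos(α))(-sin(α)) + (sin(α))(cos(α)) = 0
g'_{vv} = (-sin(α))(-sin(α)) + (cos(α))(cos(α)) = 1
g'_{ij} = diag(1, 1)
The Euclidean metric is invariant under rotations.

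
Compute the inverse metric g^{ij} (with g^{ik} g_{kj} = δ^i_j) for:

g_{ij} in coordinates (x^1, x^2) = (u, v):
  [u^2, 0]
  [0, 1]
The metric is diagonal, so g^{ij} is diagonal with entries 1/g_{ii}: diag(1/(u^2), 1).
g^{ij}:
  [1/u^2, 0]
  [0, 1]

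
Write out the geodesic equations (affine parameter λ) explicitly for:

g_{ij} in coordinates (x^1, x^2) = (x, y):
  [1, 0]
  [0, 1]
Geodesic equation: d^2x^k/dλ^2 + Γ^k_{ij} (dx^i/dλ)(dx^j/dλ) = 0.
All Christoffel symbols vanish, so the geodesics are straight lines:
d^2x/dλ^2 = 0
d^2y/dλ^2 = 0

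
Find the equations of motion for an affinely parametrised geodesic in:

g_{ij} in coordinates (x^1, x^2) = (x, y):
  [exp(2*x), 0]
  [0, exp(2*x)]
Geodesic equation: d^2x^k/dλ^2 + Γ^k_{ij} (dx^i/dλ)(dx^j/dλ) = 0.
Non-zero Christoffel symbols:
Γ^x_{x x} = 1
Γ^x_{y y} = -1
Γ^y_{x y} = 1
Substituting (the symmetric pair Γ^k_{ij}, Γ^k_{ji} combines into a factor 2):
d^2x/dλ^2 + (dx/dλ)^2 - (dy/dλ)^2 = 0
d^2y/dλ^2 + 2 (dx/dλ)(dy/dλ) = 0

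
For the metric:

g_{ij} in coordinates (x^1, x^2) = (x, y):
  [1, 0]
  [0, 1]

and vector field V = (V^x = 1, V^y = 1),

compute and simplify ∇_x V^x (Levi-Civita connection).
All Christoffel symbols are zero.
∇_x V^x = ∂_x V^x + Γ^x_{x j} V^j
  = (0) + (0)(1) + (0)(1)
  = 0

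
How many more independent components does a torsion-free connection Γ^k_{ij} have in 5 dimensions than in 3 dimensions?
Independent components in n dimensions: n × n(n+1)/2 = n^2(n+1)/2.
5D: 5 × 15 = 75
3D: 3 × 6 = 18
Difference = 75 - 18 = 57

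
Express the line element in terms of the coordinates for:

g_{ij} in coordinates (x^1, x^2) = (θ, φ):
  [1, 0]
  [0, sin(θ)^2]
ds^2 = g_{ij} dx^i dx^j; only the non-zero components contribute.
ds^2 = dθ^2 + sin(θ)^2 dφ^2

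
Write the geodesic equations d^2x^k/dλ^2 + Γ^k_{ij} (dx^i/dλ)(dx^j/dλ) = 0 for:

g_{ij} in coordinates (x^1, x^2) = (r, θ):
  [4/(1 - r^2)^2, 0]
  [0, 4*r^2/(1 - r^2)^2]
Geodesic equation: d^2x^k/dλ^2 + Γ^k_{ij} (dx^i/dλ)(dx^j/dλ) = 0.
Non-zero Christoffel symbols:
Γ^r_{r r} = 2*r/(1 - r^2)
Γ^r_{θ θ} = (r^3 + r)/(r^2 - 1)
Γ^θ_{r θ} = (-r^2 - 1)/(r^3 - r)
Substituting (the symmetric pair Γ^k_{ij}, Γ^k_{ji} combines into a factor 2):
d^2r/dλ^2 + (2*r/(1 - r^2)) (dr/dλ)^2 + ((r^3 + r)/(r^2 - 1)) (dθ/dλ)^2 = 0
d^2θ/dλ^2 + ((-2*r^2 - 2)/(r^3 - r)) (dr/dλ)(dθ/dλ) = 0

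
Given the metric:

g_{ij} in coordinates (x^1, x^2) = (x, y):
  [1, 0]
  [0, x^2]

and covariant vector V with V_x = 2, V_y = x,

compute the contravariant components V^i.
Inverse metric (diagonal): g^{xx} = 1, g^{yy} = 1/x^2
V^i = g^{ij} V_j:
V^x = (1)(2) + (0)(x) = 2
V^y = (0)(2) + (1/x^2)(x) = 1/x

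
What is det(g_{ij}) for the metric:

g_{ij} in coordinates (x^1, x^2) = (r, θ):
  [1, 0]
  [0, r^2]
For a 2×2 metric: det(g) = g_{11}·g_{22} - g_{12}·g_{21}
= (1)·(r^2) - (0)·(0)
= r^2 - 0
det(g) = r^2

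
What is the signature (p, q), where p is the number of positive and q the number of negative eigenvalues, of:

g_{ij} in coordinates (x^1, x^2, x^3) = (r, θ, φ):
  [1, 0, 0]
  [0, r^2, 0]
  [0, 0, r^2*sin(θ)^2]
The metric is diagonal, so its eigenvalues are the diagonal entries: 1, r^2, r^2*sin(θ)^2 (at a generic point, where coordinate-dependent entries are positive).
3 positive, 0 negative.
(3, 0) - Riemannian (positive definite)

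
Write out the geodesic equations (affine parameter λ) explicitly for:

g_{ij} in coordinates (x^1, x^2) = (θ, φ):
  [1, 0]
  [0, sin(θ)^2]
Geodesic equation: d^2x^k/dλ^2 + Γ^k_{ij} (dx^i/dλ)(dx^j/dλ) = 0.
Non-zero Christoffel symbols:
Γ^θ_{φ φ} = -sin(2*θ)/2
Γ^φ_{θ φ} = 1/tan(θ)
Substituting (the symmetric pair Γ^k_{ij}, Γ^k_{ji} combines into a factor 2):
d^2θ/dλ^2 - (sin(2*θ)/2) (dφ/dλ)^2 = 0
d^2φ/dλ^2 + (2/tan(θ)) (dθ/dλ)(dφ/dλ) = 0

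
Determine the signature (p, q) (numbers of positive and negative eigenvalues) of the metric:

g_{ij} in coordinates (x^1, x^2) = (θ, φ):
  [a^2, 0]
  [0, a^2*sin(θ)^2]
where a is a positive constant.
The metric is diagonal, so its eigenvalues are the diagonal entries: a^2, a^2*sin(θ)^2 (at a generic point, where coordinate-dependent entries are positive).
2 positive, 0 negative.
(2, 0) - Riemannian (positive definite)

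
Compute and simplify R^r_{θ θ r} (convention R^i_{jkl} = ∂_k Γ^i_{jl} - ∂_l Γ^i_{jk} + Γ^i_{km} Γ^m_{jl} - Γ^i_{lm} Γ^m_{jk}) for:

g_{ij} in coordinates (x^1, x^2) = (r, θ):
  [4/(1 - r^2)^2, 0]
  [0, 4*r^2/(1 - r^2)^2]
Non-zero Christoffel symbols (Γ^k_{ij} = Γ^k_{ji}):
Γ^r_{r r} = 2*r/(1 - r^2)
Γ^r_{θ θ} = (r^3 + r)/(r^2 - 1)
Γ^θ_{r θ} = (-r^2 - 1)/(r^3 - r)
R^r_{θ θ r} = ∂_θ Γ^r_{θ r} - ∂_r Γ^r_{θ θ} + Γ^r_{θ m} Γ^m_{θ r} - Γ^r_{r m} Γ^m_{θ θ}
  = (0) - ((r^4 - 4*r^2 - 1)/(r^2 - 1)^2) + (-(r^2 + 1)^2/(r^2 - 1)^2) - (-2*r^2*(r^2 + 1)/(r^2 - 1)^2) = 4*r^2/(r^2 - 1)^2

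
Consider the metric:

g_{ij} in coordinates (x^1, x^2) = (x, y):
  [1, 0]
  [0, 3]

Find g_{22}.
With x^1 = x, x^2 = y, g_{22} = g_{yy} is the row-2, column-2 entry of the matrix.
g_{22} = 3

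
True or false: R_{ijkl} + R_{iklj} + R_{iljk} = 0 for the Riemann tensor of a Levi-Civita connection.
This is the first (algebraic) Bianchi identity.
True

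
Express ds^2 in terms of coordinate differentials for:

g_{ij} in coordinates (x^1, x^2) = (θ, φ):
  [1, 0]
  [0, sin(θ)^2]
ds^2 = g_{ij} dx^i dx^j; only the non-zero components contribute.
ds^2 = dθ^2 + sin(θ)^2 dφ^2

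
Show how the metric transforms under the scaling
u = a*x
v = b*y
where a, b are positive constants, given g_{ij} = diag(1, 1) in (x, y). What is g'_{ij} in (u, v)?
Invert the transformation: x = u/a, y = v/b
g'_{ij} = (∂x^k/∂x'^i)(∂x^l/∂x'^j) g_{kl}; with g_{kl} = δ_{kl} this is Σ_k (∂x^k/∂x'^i)(∂x^k/∂x'^j).
Jacobian: ∂x/∂u = 1/a, ∂x/∂v = 0, ∂y/∂u = 0, ∂y/∂v = 1/b
g'_{uu} = (1/a)(1/a) + (0)(0) = 1/a^2
g'_{uv} = (1/a)(0) + (0)(1/b) = 0
g'_{vv} = (0)(0) + (1/b)(1/b) = 1/b^2
g'_{ij} = diag(1/a^2, 1/b^2)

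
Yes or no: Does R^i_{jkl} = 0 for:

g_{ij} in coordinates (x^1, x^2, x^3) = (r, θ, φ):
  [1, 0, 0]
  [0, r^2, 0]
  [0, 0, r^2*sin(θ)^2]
Non-zero Christoffel symbols:
Γ^r_{θ θ} = -r
Γ^r_{φ φ} = -r*sin(θ)^2
Γ^θ_{r θ} = 1/r
Γ^θ_{φ φ} = -sin(2*θ)/2
Γ^φ_{r φ} = 1/r
Γ^φ_{θ φ} = 1/tan(θ)
Ricci tensor: R_{rr} = 0, R_{rθ} = 0, R_{rφ} = 0, R_{θθ} = 0, R_{θφ} = 0, R_{φφ} = 0
All R_{ij} vanish; in 3 dimensions the Riemann tensor is fully determined by the Ricci tensor, so R^i_{jkl} = 0: the metric is flat (curvilinear coordinates on flat space).
Yes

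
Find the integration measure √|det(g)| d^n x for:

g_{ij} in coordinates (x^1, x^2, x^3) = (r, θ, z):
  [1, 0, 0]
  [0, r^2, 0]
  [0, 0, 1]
det(g) = r^2
√|det(g)| = r
Volume element: dV = r dr dθ dz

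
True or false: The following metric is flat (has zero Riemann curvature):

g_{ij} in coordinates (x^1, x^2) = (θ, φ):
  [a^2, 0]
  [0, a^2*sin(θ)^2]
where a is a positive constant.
Non-zero Christoffel symbols:
Γ^θ_{φ φ} = -sin(2*θ)/2
Γ^φ_{θ φ} = 1/tan(θ)
Ricci tensor: R_{θθ} = 1, R_{θφ} = 0, R_{φφ} = sin(θ)^2
The Ricci tensor is non-zero, so the Riemann tensor is non-zero: not flat.
False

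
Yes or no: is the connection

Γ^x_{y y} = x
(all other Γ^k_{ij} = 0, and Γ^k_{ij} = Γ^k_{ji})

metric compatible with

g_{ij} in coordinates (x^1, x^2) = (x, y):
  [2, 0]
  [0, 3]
Using ∇_k g_{ij} = ∂_k g_{ij} - Γ^m_{ki} g_{mj} - Γ^m_{kj} g_{im}:
∇_y g_{xy} = (0) - (0) - (2*x) = -2*x ≠ 0
So the connection is not metric compatible (it is not the Levi-Civita connection).
No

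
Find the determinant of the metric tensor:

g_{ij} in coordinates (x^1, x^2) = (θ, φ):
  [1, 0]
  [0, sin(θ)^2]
For a 2×2 metric: det(g) = g_{11}·g_{22} - g_{12}·g_{21}
= (1)·(sin(θ)^2) - (0)·(0)
= sin(θ)^2 - 0
det(g) = sin(θ)^2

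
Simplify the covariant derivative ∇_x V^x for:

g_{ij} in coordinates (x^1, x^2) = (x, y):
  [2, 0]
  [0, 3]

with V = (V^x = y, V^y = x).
All Christoffel symbols are zero.
∇_x V^x = ∂_x V^x + Γ^x_{x j} V^j
  = (0) + (0)(y) + (0)(x)
  = 0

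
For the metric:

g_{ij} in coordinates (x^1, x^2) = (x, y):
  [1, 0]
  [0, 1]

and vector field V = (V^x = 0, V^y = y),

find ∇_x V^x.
All Christoffel symbols are zero.
∇_x V^x = ∂_x V^x + Γ^x_{x j} V^j
  = (0) + (0)(0) + (0)(y)
  = 0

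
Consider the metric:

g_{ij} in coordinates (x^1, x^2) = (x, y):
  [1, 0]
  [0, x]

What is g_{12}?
With x^1 = x, x^2 = y, g_{12} = g_{xy} is the row-1, column-2 entry of the matrix.
g_{12} = 0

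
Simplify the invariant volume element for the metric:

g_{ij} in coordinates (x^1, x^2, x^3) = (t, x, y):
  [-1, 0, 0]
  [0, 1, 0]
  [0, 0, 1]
det(g) = -1
√|det(g)| = 1
Volume element: dV = 1 dt dx dy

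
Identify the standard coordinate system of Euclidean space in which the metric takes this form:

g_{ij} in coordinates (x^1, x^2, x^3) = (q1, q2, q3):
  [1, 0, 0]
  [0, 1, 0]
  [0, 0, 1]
All components are constant and the metric is the identity, i.e. orthonormal rectilinear coordinates.
Cartesian (3D) coordinates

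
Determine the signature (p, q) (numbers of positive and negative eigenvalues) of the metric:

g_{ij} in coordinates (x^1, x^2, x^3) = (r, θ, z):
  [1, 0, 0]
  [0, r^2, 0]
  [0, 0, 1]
The metric is diagonal, so its eigenvalues are the diagonal entries: 1, r^2, 1 (at a generic point, where coordinate-dependent entries are positive).
3 positive, 0 negative.
(3, 0) - Riemannian (positive definite)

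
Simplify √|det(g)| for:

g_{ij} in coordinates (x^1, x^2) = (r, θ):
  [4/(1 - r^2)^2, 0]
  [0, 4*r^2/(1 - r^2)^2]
det(g) = 16*r^2/(1 - r^2)^4
√|det(g)| = 4*r/(r^2 - 1)^2
Volume element: dV = 4*r/(r^2 - 1)^2 dr dθ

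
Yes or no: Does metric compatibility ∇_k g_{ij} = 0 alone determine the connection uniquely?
One also needs vanishing torsion; metric compatibility plus torsion-freeness singles out the Levi-Civita connection.
No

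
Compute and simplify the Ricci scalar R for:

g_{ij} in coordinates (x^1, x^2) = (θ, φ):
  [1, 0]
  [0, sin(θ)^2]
Non-zero Christoffel symbols (Γ^k_{ij} = Γ^k_{ji}):
Γ^θ_{φ φ} = -sin(2*θ)/2
Γ^φ_{θ φ} = 1/tan(θ)
Ricci tensor (R_{ij} = R^k_{ikj}): R_{θθ} = 1, R_{θφ} = 0, R_{φφ} = sin(θ)^2
Inverse metric: g^{θθ} = 1, g^{φφ} = 1/sin(θ)^2
R = g^{ij} R_{ij} = (1)(1) + (1/sin(θ)^2)(sin(θ)^2) = 2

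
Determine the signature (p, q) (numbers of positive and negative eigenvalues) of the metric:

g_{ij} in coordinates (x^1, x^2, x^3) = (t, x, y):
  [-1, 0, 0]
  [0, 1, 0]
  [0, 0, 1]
The metric is diagonal, so its eigenvalues are the diagonal entries: -1, 1, 1 (at a generic point, where coordinate-dependent entries are positive).
2 positive, 1 negative.
(2, 1) - Lorentzian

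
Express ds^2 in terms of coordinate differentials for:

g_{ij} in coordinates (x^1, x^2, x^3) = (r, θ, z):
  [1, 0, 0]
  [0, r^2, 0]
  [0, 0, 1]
ds^2 = g_{ij} dx^i dx^j; only the non-zero components contribute.
ds^2 = dr^2 + r^2 dθ^2 + dz^2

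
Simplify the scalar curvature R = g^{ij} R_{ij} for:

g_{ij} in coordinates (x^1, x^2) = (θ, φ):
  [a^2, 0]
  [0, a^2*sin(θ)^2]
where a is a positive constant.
Non-zero Christoffel symbols (Γ^k_{ij} = Γ^k_{ji}):
Γ^θ_{φ φ} = -sin(2*θ)/2
Γ^φ_{θ φ} = 1/tan(θ)
Ricci tensor (R_{ij} = R^k_{ikj}): R_{θθ} = 1, R_{θφ} = 0, R_{φφ} = sin(θ)^2
Inverse metric: g^{θθ} = 1/a^2, g^{φφ} = 1/(a^2*sin(θ)^2)
R = g^{ij} R_{ij} = (1/a^2)(1) + (1/(a^2*sin(θ)^2))(sin(θ)^2) = 2/a^2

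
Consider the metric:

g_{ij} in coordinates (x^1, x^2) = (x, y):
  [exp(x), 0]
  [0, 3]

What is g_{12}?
With x^1 = x, x^2 = y, g_{12} = g_{xy} is the row-1, column-2 entry of the matrix.
g_{12} = 0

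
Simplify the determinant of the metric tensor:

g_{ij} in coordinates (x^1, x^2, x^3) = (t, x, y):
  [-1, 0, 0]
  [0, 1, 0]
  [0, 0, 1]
Diagonal metric: det(g) = g_{11}·g_{22}·g_{33}
= (-1)·(1)·(1)
det(g) = -1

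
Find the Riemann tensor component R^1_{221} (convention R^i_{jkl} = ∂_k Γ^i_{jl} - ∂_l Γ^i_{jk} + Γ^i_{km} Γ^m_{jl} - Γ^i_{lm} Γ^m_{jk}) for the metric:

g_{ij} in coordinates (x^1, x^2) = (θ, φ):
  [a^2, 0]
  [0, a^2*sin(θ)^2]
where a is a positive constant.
Non-zero Christoffel symbols (Γ^k_{ij} = Γ^k_{ji}):
Γ^θ_{φ φ} = -sin(2*θ)/2
Γ^φ_{θ φ} = 1/tan(θ)
R^θ_{φ φ θ} = ∂_φ Γ^θ_{φ θ} - ∂_θ Γ^θ_{φ φ} + Γ^θ_{φ m} Γ^m_{φ θ} - Γ^θ_{θ m} Γ^m_{φ φ}
  = (0) - (-cos(2*θ)) + (-cos(θ)^2) - (0) = -sin(θ)^2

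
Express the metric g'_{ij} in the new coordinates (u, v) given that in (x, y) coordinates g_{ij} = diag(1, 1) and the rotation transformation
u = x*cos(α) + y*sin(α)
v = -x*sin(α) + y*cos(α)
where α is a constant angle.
Invert the transformation: x = u*cos(α) - v*sin(α), y = u*sin(α) + v*cos(α)
g'_{ij} = (∂x^k/∂x'^i)(∂x^l/∂x'^j) g_{kl}; with g_{kl} = δ_{kl} this is Σ_k (∂x^k/∂x'^i)(∂x^k/∂x'^j).
Jacobian: ∂x/∂u = cos(α), ∂x/∂v = -sin(α), ∂y/∂u = sin(α), ∂y/∂v = cos(α)
g'_{uu} = (cos(α))(cos(α)) + (sin(α))(sin(α)) = 1
g'_{uv} = (cos(α))(-sin(α)) + (sin(α))(cos(α)) = 0
g'_{vv} = (-sin(α))(-sin(α)) + (cos(α))(cos(α)) = 1
g'_{ij} = diag(1, 1)
The Euclidean metric is invariant under rotations.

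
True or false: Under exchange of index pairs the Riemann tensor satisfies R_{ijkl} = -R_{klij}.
The pair-exchange symmetry has a plus sign: R_{ijkl} = +R_{klij}.
False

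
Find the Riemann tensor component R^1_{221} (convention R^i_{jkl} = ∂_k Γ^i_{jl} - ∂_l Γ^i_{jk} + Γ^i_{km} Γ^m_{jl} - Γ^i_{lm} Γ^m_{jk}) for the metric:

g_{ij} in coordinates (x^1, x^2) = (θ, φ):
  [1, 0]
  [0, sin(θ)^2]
Non-zero Christoffel symbols (Γ^k_{ij} = Γ^k_{ji}):
Γ^θ_{φ φ} = -sin(2*θ)/2
Γ^φ_{θ φ} = 1/tan(θ)
R^θ_{φ φ θ} = ∂_φ Γ^θ_{φ θ} - ∂_θ Γ^θ_{φ φ} + Γ^θ_{φ m} Γ^m_{φ θ} - Γ^θ_{θ m} Γ^m_{φ φ}
  = (0) - (-cos(2*θ)) + (-cos(θ)^2) - (0) = -sin(θ)^2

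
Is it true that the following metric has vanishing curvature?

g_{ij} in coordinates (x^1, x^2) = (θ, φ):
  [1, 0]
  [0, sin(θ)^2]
Non-zero Christoffel symbols:
Γ^θ_{φ φ} = -sin(2*θ)/2
Γ^φ_{θ φ} = 1/tan(θ)
Ricci tensor: R_{θθ} = 1, R_{θφ} = 0, R_{φφ} = sin(θ)^2
The Ricci tensor is non-zero, so the Riemann tensor is non-zero: not flat.
No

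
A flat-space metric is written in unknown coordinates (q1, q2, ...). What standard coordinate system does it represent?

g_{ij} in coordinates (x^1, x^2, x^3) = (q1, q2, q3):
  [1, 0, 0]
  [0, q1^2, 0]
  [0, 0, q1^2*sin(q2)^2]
The line element ds^2 = dq1^2 + q1^2 dq2^2 + q1^2 sin(q2)^2 dq3^2 is dr^2 + r^2 dθ^2 + r^2 sin(θ)^2 dφ^2 with q1 = r, q2 = θ, q3 = φ.
spherical coordinates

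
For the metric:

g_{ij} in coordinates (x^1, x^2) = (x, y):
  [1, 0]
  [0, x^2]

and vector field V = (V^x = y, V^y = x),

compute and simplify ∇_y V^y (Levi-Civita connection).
Non-zero Christoffel symbols:
Γ^x_{y y} = -x
Γ^y_{x y} = 1/x
∇_y V^y = ∂_y V^y + Γ^y_{y j} V^j
  = (0) + (1/x)(y) + (0)(x)
  = y/x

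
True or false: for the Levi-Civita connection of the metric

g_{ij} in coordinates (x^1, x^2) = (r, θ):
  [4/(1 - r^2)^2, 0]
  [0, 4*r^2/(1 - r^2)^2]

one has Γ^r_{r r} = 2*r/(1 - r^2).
Γ^r_{r r} = (1/2) g^{rr} (∂_r g_{rr} + ∂_r g_{rr} - ∂_r g_{rr}) = (1/2)((1 - r^2)^2/4)((16*r/(1 - r^2)^3) + (16*r/(1 - r^2)^3) - (16*r/(1 - r^2)^3)) = 2*r/(1 - r^2)
This equals the proposed value 2*r/(1 - r^2).
True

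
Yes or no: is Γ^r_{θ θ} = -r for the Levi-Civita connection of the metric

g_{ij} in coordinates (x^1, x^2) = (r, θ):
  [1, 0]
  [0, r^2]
Γ^r_{θ θ} = (1/2) g^{rr} (∂_θ g_{rθ} + ∂_θ g_{rθ} - ∂_r g_{θθ}) = (1/2)(1)((0) + (0) - (2*r)) = -r
This equals the proposed value -r.
Yes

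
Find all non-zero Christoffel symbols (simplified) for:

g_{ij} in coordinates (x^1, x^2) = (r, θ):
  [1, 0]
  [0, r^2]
Using Γ^k_{ij} = (1/2) g^{km} (∂_i g_{mj} + ∂_j g_{mi} - ∂_m g_{ij}); the metric is diagonal, so only the m = k term contributes.
Non-zero symbols (using the symmetry Γ^k_{ij} = Γ^k_{ji}):
Γ^r_{θ θ} = (1/2) g^{rr} (∂_θ g_{rθ} + ∂_θ g_{rθ} - ∂_r g_{θθ}) = (1/2)(1)((0) + (0) - (2*r)) = -r
Γ^θ_{r θ} = (1/2) g^{θθ} (∂_r g_{θθ} + ∂_θ g_{θr} - ∂_θ g_{rθ}) = (1/2)(1/r^2)((2*r) + (0) - (0)) = 1/r
All other Christoffel symbols are zero.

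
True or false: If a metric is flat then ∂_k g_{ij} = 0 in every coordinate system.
Flatness means R^i_{jkl} = 0; the components can still vary, e.g. the flat plane in polar coordinates has g_{θθ} = r^2.
False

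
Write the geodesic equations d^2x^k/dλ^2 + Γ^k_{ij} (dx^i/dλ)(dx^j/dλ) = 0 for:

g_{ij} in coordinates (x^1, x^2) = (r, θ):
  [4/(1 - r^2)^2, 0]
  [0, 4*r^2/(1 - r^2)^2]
Geodesic equation: d^2x^k/dλ^2 + Γ^k_{ij} (dx^i/dλ)(dx^j/dλ) = 0.
Non-zero Christoffel symbols:
Γ^r_{r r} = 2*r/(1 - r^2)
Γ^r_{θ θ} = (r^3 + r)/(r^2 - 1)
Γ^θ_{r θ} = (-r^2 - 1)/(r^3 - r)
Substituting (the symmetric pair Γ^k_{ij}, Γ^k_{ji} combines into a factor 2):
d^2r/dλ^2 + (2*r/(1 - r^2)) (dr/dλ)^2 + ((r^3 + r)/(r^2 - 1)) (dθ/dλ)^2 = 0
d^2θ/dλ^2 + ((-2*r^2 - 2)/(r^3 - r)) (dr/dλ)(dθ/dλ) = 0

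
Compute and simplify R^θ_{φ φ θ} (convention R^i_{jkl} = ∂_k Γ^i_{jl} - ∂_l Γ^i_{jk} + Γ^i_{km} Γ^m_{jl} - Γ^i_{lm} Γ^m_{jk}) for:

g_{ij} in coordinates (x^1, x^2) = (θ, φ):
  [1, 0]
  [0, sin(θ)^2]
Non-zero Christoffel symbols (Γ^k_{ij} = Γ^k_{ji}):
Γ^θ_{φ φ} = -sin(2*θ)/2
Γ^φ_{θ φ} = 1/tan(θ)
R^θ_{φ φ θ} = ∂_φ Γ^θ_{φ θ} - ∂_θ Γ^θ_{φ φ} + Γ^θ_{φ m} Γ^m_{φ θ} - Γ^θ_{θ m} Γ^m_{φ φ}
  = (0) - (-cos(2*θ)) + (-cos(θ)^2) - (0) = -sin(θ)^2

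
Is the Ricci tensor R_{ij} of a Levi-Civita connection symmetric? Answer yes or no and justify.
R_{ij} = R^k_{ikj}; the pair symmetry R_{kilj} = R_{ljki} gives R_{ij} = R_{ji}.
Yes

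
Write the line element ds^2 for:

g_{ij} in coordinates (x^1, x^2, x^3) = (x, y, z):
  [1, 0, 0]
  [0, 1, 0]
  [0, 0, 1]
ds^2 = g_{ij} dx^i dx^j; only the non-zero components contribute.
ds^2 = dx^2 + dy^2 + dz^2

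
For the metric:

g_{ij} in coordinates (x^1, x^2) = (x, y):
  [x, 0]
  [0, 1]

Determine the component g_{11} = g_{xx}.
With x^1 = x, x^2 = y, g_{11} = g_{xx} is the row-1, column-1 entry of the matrix.
g_{11} = x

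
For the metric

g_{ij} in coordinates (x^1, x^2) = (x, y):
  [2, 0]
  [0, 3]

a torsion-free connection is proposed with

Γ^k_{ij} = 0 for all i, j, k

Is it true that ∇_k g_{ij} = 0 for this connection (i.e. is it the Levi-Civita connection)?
Using ∇_k g_{ij} = ∂_k g_{ij} - Γ^m_{ki} g_{mj} - Γ^m_{kj} g_{im}:
e.g. ∇_y g_{yy} = (0) - (0) - (0) = 0
Every component ∇_k g_{ij} vanishes: the connection is metric compatible.
Yes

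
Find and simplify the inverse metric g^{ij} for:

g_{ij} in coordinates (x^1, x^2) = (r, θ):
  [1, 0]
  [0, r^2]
The metric is diagonal, so g^{ij} is diagonal with entries 1/g_{ii}: diag(1, 1/(r^2)).
g^{ij}:
  [1, 0]
  [0, 1/r^2]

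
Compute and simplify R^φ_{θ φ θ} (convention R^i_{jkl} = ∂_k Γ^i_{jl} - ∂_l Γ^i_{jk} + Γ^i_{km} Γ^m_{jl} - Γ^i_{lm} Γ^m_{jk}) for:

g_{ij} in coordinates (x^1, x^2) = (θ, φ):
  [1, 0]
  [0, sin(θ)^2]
Non-zero Christoffel symbols (Γ^k_{ij} = Γ^k_{ji}):
Γ^θ_{φ φ} = -sin(2*θ)/2
Γ^φ_{θ φ} = 1/tan(θ)
R^φ_{θ φ θ} = ∂_φ Γ^φ_{θ θ} - ∂_θ Γ^φ_{θ φ} + Γ^φ_{φ m} Γ^m_{θ θ} - Γ^φ_{θ m} Γ^m_{θ φ}
  = (0) - (-1/sin(θ)^2) + (0) - (1/tan(θ)^2) = 1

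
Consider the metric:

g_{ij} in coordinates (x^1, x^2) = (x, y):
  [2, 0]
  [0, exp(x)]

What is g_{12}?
With x^1 = x, x^2 = y, g_{12} = g_{xy} is the row-1, column-2 entry of the matrix.
g_{12} = 0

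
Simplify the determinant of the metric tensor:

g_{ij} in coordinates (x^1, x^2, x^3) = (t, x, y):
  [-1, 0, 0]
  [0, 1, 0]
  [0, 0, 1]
Diagonal metric: det(g) = g_{11}·g_{22}·g_{33}
= (-1)·(1)·(1)
det(g) = -1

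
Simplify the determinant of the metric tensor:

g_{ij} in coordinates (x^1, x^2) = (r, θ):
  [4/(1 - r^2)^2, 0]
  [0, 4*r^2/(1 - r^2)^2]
For a 2×2 metric: det(g) = g_{11}·g_{22} - g_{12}·g_{21}
= (4/(1 - r^2)^2)·(4*r^2/(1 - r^2)^2) - (0)·(0)
= 16*r^2/(1 - r^2)^4 - 0
det(g) = 16*r^2/(1 - r^2)^4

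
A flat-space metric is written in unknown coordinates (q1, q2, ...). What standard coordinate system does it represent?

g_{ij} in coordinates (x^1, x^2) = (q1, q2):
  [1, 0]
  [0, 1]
All components are constant and the metric is the identity, i.e. orthonormal rectilinear coordinates.
Cartesian (2D) coordinates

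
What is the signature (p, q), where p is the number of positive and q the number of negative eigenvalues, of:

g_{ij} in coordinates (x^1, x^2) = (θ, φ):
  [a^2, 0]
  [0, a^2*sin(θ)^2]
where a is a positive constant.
The metric is diagonal, so its eigenvalues are the diagonal entries: a^2, a^2*sin(θ)^2 (at a generic point, where coordinate-dependent entries are positive).
2 positive, 0 negative.
(2, 0) - Riemannian (positive definite)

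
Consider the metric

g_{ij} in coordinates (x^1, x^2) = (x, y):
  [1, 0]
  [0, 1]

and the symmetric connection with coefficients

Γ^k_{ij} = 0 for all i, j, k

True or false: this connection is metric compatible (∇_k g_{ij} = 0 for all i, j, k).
Using ∇_k g_{ij} = ∂_k g_{ij} - Γ^m_{ki} g_{mj} - Γ^m_{kj} g_{im}:
e.g. ∇_x g_{yy} = (0) - (0) - (0) = 0
Every component ∇_k g_{ij} vanishes: the connection is metric compatible.
True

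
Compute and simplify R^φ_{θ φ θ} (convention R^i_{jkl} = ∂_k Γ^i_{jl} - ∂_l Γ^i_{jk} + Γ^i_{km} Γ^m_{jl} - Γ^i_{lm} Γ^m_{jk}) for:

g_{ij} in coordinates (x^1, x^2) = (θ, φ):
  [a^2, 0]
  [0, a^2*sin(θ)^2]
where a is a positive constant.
Non-zero Christoffel symbols (Γ^k_{ij} = Γ^k_{ji}):
Γ^θ_{φ φ} = -sin(2*θ)/2
Γ^φ_{θ φ} = 1/tan(θ)
R^φ_{θ φ θ} = ∂_φ Γ^φ_{θ θ} - ∂_θ Γ^φ_{θ φ} + Γ^φ_{φ m} Γ^m_{θ θ} - Γ^φ_{θ m} Γ^m_{θ φ}
  = (0) - (-1/sin(θ)^2) + (0) - (1/tan(θ)^2) = 1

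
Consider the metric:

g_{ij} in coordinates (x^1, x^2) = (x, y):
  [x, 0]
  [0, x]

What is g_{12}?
With x^1 = x, x^2 = y, g_{12} = g_{xy} is the row-1, column-2 entry of the matrix.
g_{12} = 0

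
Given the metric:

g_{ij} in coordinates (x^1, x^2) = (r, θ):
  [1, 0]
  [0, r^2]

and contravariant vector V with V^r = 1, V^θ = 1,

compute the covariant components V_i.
V_i = g_{ij} V^j:
V_r = (1)(1) + (0)(1) = 1
V_θ = (0)(1) + (r^2)(1) = r^2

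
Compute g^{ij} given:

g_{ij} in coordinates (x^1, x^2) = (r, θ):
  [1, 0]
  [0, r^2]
The metric is diagonal, so g^{ij} is diagonal with entries 1/g_{ii}: diag(1, 1/(r^2)).
g^{ij}:
  [1, 0]
  [0, 1/r^2]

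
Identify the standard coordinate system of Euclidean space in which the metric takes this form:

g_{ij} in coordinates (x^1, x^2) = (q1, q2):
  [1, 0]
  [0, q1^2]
The line element ds^2 = dq1^2 + q1^2 dq2^2 is dr^2 + r^2 dθ^2 with q1 = r, q2 = θ.
polar coordinates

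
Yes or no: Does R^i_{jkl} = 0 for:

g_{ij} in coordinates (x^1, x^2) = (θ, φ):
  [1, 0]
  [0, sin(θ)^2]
Non-zero Christoffel symbols:
Γ^θ_{φ φ} = -sin(2*θ)/2
Γ^φ_{θ φ} = 1/tan(θ)
Ricci tensor: R_{θθ} = 1, R_{θφ} = 0, R_{φφ} = sin(θ)^2
The Ricci tensor is non-zero, so the Riemann tensor is non-zero: not flat.
No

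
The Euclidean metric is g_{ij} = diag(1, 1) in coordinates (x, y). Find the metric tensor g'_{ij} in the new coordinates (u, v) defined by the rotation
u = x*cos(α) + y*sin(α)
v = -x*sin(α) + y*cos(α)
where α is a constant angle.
Invert the transformation: x = u*cos(α) - v*sin(α), y = u*sin(α) + v*cos(α)
g'_{ij} = (∂x^k/∂x'^i)(∂x^l/∂x'^j) g_{kl}; with g_{kl} = δ_{kl} this is Σ_k (∂x^k/∂x'^i)(∂x^k/∂x'^j).
Jacobian: ∂x/∂u = cos(α), ∂x/∂v = -sin(α), ∂y/∂u = sin(α), ∂y/∂v = cos(α)
g'_{uu} = (cos(α))(cos(α)) + (sin(α))(sin(α)) = 1
g'_{uv} = (cos(α))(-sin(α)) + (sin(α))(cos(α)) = 0
g'_{vv} = (-sin(α))(-sin(α)) + (cos(α))(cos(α)) = 1
g'_{ij} = diag(1, 1)
The Euclidean metric is invariant under rotations.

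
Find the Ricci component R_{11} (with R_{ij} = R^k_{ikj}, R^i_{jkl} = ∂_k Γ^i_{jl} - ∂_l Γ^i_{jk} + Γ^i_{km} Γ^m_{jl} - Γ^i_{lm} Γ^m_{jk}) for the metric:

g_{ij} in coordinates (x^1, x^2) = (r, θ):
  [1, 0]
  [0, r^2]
Non-zero Christoffel symbols (Γ^k_{ij} = Γ^k_{ji}):
Γ^r_{θ θ} = -r
Γ^θ_{r θ} = 1/r
R^r_{r r r} = 0 (a repeated index in an antisymmetric pair)
R^θ_{r θ r} = ∂_θ Γ^θ_{r r} - ∂_r Γ^θ_{r θ} + Γ^θ_{θ m} Γ^m_{r r} - Γ^θ_{r m} Γ^m_{r θ}
  = (0) - (-1/r^2) + (0) - (1/r^2) = 0
R_{rr} = R^r_{r r r} + R^θ_{r θ r} = (0) + (0) = 0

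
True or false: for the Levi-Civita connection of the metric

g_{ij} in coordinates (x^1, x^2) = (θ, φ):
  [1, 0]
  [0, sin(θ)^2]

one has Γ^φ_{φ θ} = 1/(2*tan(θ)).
Γ^φ_{φ θ} = (1/2) g^{φφ} (∂_φ g_{φθ} + ∂_θ g_{φφ} - ∂_φ g_{φθ}) = (1/2)(1/sin(θ)^2)((0) + (sin(2*θ)) - (0)) = 1/tan(θ)
This differs from the proposed value 1/(2*tan(θ)).
False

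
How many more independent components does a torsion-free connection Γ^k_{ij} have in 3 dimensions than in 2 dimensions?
Independent components in n dimensions: n × n(n+1)/2 = n^2(n+1)/2.
3D: 3 × 6 = 18
2D: 2 × 3 = 6
Difference = 18 - 6 = 12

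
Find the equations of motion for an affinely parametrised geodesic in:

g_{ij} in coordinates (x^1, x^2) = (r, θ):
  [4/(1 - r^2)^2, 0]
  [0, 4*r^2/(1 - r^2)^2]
Geodesic equation: d^2x^k/dλ^2 + Γ^k_{ij} (dx^i/dλ)(dx^j/dλ) = 0.
Non-zero Christoffel symbols:
Γ^r_{r r} = 2*r/(1 - r^2)
Γ^r_{θ θ} = (r^3 + r)/(r^2 - 1)
Γ^θ_{r θ} = (-r^2 - 1)/(r^3 - r)
Substituting (the symmetric pair Γ^k_{ij}, Γ^k_{ji} combines into a factor 2):
d^2r/dλ^2 + (2*r/(1 - r^2)) (dr/dλ)^2 + ((r^3 + r)/(r^2 - 1)) (dθ/dλ)^2 = 0
d^2θ/dλ^2 + ((-2*r^2 - 2)/(r^3 - r)) (dr/dλ)(dθ/dλ) = 0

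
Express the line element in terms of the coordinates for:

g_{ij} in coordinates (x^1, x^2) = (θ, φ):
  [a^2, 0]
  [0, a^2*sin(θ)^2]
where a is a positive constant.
ds^2 = g_{ij} dx^i dx^j; only the non-zero components contribute.
ds^2 = a^2 dθ^2 + a^2*sin(θ)^2 dφ^2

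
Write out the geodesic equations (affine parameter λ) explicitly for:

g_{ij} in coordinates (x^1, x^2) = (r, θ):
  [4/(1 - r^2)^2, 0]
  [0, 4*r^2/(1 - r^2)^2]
Geodesic equation: d^2x^k/dλ^2 + Γ^k_{ij} (dx^i/dλ)(dx^j/dλ) = 0.
Non-zero Christoffel symbols:
Γ^r_{r r} = 2*r/(1 - r^2)
Γ^r_{θ θ} = (r^3 + r)/(r^2 - 1)
Γ^θ_{r θ} = (-r^2 - 1)/(r^3 - r)
Substituting (the symmetric pair Γ^k_{ij}, Γ^k_{ji} combines into a factor 2):
d^2r/dλ^2 + (2*r/(1 - r^2)) (dr/dλ)^2 + ((r^3 + r)/(r^2 - 1)) (dθ/dλ)^2 = 0
d^2θ/dλ^2 + ((-2*r^2 - 2)/(r^3 - r)) (dr/dλ)(dθ/dλ) = 0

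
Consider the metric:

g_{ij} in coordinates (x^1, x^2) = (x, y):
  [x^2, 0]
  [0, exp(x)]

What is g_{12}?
With x^1 = x, x^2 = y, g_{12} = g_{xy} is the row-1, column-2 entry of the matrix.
g_{12} = 0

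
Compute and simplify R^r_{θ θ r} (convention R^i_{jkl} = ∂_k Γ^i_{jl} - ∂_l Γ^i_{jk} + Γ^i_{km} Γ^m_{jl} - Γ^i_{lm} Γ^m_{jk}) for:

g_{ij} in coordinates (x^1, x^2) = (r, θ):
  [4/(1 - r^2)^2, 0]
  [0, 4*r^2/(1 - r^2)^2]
Non-zero Christoffel symbols (Γ^k_{ij} = Γ^k_{ji}):
Γ^r_{r r} = 2*r/(1 - r^2)
Γ^r_{θ θ} = (r^3 + r)/(r^2 - 1)
Γ^θ_{r θ} = (-r^2 - 1)/(r^3 - r)
R^r_{θ θ r} = ∂_θ Γ^r_{θ r} - ∂_r Γ^r_{θ θ} + Γ^r_{θ m} Γ^m_{θ r} - Γ^r_{r m} Γ^m_{θ θ}
  = (0) - ((r^4 - 4*r^2 - 1)/(r^2 - 1)^2) + (-(r^2 + 1)^2/(r^2 - 1)^2) - (-2*r^2*(r^2 + 1)/(r^2 - 1)^2) = 4*r^2/(r^2 - 1)^2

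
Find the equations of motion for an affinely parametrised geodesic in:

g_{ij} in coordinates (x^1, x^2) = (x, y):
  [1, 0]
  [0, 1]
Geodesic equation: d^2x^k/dλ^2 + Γ^k_{ij} (dx^i/dλ)(dx^j/dλ) = 0.
All Christoffel symbols vanish, so the geodesics are straight lines:
d^2x/dλ^2 = 0
d^2y/dλ^2 = 0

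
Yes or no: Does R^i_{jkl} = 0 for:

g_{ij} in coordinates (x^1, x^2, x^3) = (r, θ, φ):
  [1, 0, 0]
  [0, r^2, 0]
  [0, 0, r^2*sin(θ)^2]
Non-zero Christoffel symbols:
Γ^r_{θ θ} = -r
Γ^r_{φ φ} = -r*sin(θ)^2
Γ^θ_{r θ} = 1/r
Γ^θ_{φ φ} = -sin(2*θ)/2
Γ^φ_{r φ} = 1/r
Γ^φ_{θ φ} = 1/tan(θ)
Ricci tensor: R_{rr} = 0, R_{rθ} = 0, R_{rφ} = 0, R_{θθ} = 0, R_{θφ} = 0, R_{φφ} = 0
All R_{ij} vanish; in 3 dimensions the Riemann tensor is fully determined by the Ricci tensor, so R^i_{jkl} = 0: the metric is flat (curvilinear coordinates on flat space).
Yes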